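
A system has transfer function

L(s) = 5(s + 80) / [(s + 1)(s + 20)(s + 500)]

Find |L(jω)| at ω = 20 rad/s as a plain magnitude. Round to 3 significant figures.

At s = jω = j20:
zero (s+80): 80 + j20 → |·| = √(80²+20²) = √6800 ≈ 82.462, ∠ = arctan(20/80) ≈ 14.04°
pole (s+1): 1 + j20 → |·| = √(1²+20²) = √401 ≈ 20.025, ∠ = arctan(20/1) ≈ 87.14°
pole (s+20): 20 + j20 → |·| = √(20²+20²) = √800 ≈ 28.284, ∠ = arctan(20/20) ≈ 45.00°
pole (s+500): 500 + j20 → |·| = √(500²+20²) = √250400 ≈ 500.4, ∠ = arctan(20/500) ≈ 2.29°
|L| = 5 · 82.462 / 2.8342e+05 ≈ 0.0014548

0.00145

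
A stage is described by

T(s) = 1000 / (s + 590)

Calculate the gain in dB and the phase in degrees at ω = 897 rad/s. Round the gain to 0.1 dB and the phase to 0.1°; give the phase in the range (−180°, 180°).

Substitute s = j897:
Numerator: 1000 = 1000 + j0
Denominator: (j897) + 590 = 590 + j897
|N| = √(1000² + 0²) ≈ 1000, ∠N ≈ 0.00°
|D| = √(590² + 897²) ≈ 1073.6, ∠D ≈ 56.67°
|T| = 1000 / 1073.6 ≈ 0.93145
Gain = 20 log₁₀(0.93145) ≈ -0.62 dB
∠T = 0.00° − 56.67° = -56.67°

-0.6 dB, -56.7°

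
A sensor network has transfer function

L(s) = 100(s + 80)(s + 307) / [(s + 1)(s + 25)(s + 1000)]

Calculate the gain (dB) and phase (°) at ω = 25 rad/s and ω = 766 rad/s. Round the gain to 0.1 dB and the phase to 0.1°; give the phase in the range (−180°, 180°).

ω = 25: 9.3 dB, -112.1°; ω = 766: -21.3 dB, -63.3°

At s = jω = j25:
zero (s+80): 80 + j25 → |·| = √(80²+25²) = √7025 ≈ 83.815, ∠ = arctan(25/80) ≈ 17.35°
zero (s+307): 307 + j25 → |·| = √(307²+25²) = √94874 ≈ 308.02, ∠ = arctan(25/307) ≈ 4.66°
pole (s+1): 1 + j25 → |·| = √(1²+25²) = √626 ≈ 25.02, ∠ = arctan(25/1) ≈ 87.71°
pole (s+25): 25 + j25 → |·| = √(25²+25²) = √1250 ≈ 35.355, ∠ = arctan(25/25) ≈ 45.00°
pole (s+1000): 1000 + j25 → |·| = √(1000²+25²) = √1000625 ≈ 1000.3, ∠ = arctan(25/1000) ≈ 1.43°
|L| = 100 · 25817 / 8.8485e+05 ≈ 2.9177
Gain = 20 log₁₀(2.9177) ≈ 9.30 dB
∠L = 22.01° − 134.14° = -112.13°

At s = jω = j766:
zero (s+80): 80 + j766 → |·| = √(80²+766²) = √593156 ≈ 770.17, ∠ = arctan(766/80) ≈ 84.04°
zero (s+307): 307 + j766 → |·| = √(307²+766²) = √681005 ≈ 825.23, ∠ = arctan(766/307) ≈ 68.16°
pole (s+1): 1 + j766 → |·| = √(1²+766²) = √586757 ≈ 766, ∠ = arctan(766/1) ≈ 89.93°
pole (s+25): 25 + j766 → |·| = √(25²+766²) = √587381 ≈ 766.41, ∠ = arctan(766/25) ≈ 88.13°
pole (s+1000): 1000 + j766 → |·| = √(1000²+766²) = √1586756 ≈ 1259.7, ∠ = arctan(766/1000) ≈ 37.45°
|L| = 100 · 6.3557e+05 / 7.3953e+08 ≈ 0.085942
Gain = 20 log₁₀(0.085942) ≈ -21.32 dB
∠L = 152.20° − 215.51° = -63.31°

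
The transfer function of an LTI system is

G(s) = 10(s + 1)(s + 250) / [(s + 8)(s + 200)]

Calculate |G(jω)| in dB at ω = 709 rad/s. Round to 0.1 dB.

At s = jω = j709:
zero (s+1): 1 + j709 → |·| = √(1²+709²) = √502682 ≈ 709, ∠ = arctan(709/1) ≈ 89.92°
zero (s+250): 250 + j709 → |·| = √(250²+709²) = √565181 ≈ 751.79, ∠ = arctan(709/250) ≈ 70.58°
pole (s+8): 8 + j709 → |·| = √(8²+709²) = √502745 ≈ 709.05, ∠ = arctan(709/8) ≈ 89.35°
pole (s+200): 200 + j709 → |·| = √(200²+709²) = √542681 ≈ 736.67, ∠ = arctan(709/200) ≈ 74.25°
|G| = 10 · 5.3302e+05 / 5.2234e+05 ≈ 10.204
Gain = 20 log₁₀(10.204) ≈ 20.18 dB

20.2 dB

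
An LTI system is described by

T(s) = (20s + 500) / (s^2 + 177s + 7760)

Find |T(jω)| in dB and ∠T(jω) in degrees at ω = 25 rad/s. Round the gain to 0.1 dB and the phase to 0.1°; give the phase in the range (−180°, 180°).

Substitute s = j25:
Numerator: 20(j25) + 500 = 500 + j500
Denominator: (j25)^2 + 177(j25) + 7760 = 7135 + j4425
|N| = √(500² + 500²) ≈ 707.11, ∠N ≈ 45.00°
|D| = √(7135² + 4425²) ≈ 8395.8, ∠D ≈ 31.81°
|T| = 707.11 / 8395.8 ≈ 0.084222
Gain = 20 log₁₀(0.084222) ≈ -21.49 dB
∠T = 45.00° − 31.81° = 13.19°

-21.5 dB, 13.2°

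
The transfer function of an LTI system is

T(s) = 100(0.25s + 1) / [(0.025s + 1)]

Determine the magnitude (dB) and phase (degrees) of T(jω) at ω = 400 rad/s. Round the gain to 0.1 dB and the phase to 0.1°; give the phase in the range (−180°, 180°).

At ω = 400 rad/s:
zero (1 + j400·0.25) = 1 + j100 → |·| ≈ 100, ∠ ≈ 89.43°
pole (1 + j400·0.025) = 1 + j10 → |·| ≈ 10.05, ∠ ≈ 84.29°
|T| = 100 · 100 / (10.05) ≈ 995.02
Gain = 20 log₁₀(995.02) ≈ 59.96 dB
∠T = (89.43°) − (84.29°) = 5.14°

60.0 dB, 5.1°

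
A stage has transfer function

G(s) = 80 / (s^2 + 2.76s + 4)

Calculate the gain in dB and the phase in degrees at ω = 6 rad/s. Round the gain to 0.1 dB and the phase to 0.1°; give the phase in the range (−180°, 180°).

At s = jω = j6:
quadratic: (j6)² + 2.76·j6 + 4 = -32 + j16.56 → |·| ≈ 36.031, ∠ ≈ 152.64°
|G| = 80 / 36.031 ≈ 2.2203
Gain = 20 log₁₀(2.2203) ≈ 6.93 dB
∠G = 0.00° − 152.64° = -152.64°

6.9 dB, -152.6°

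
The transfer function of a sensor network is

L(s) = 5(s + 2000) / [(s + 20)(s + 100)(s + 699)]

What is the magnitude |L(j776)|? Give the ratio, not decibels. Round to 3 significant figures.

At s = jω = j776:
zero (s+2000): 2000 + j776 → |·| = √(2000²+776²) = √4602176 ≈ 2145.3, ∠ = arctan(776/2000) ≈ 21.21°
pole (s+20): 20 + j776 → |·| = √(20²+776²) = √602576 ≈ 776.26, ∠ = arctan(776/20) ≈ 88.52°
pole (s+100): 100 + j776 → |·| = √(100²+776²) = √612176 ≈ 782.42, ∠ = arctan(776/100) ≈ 82.66°
pole (s+699): 699 + j776 → |·| = √(699²+776²) = √1090777 ≈ 1044.4, ∠ = arctan(776/699) ≈ 47.99°
|L| = 5 · 2145.3 / 6.3433e+08 ≈ 1.691e-05

1.69e-05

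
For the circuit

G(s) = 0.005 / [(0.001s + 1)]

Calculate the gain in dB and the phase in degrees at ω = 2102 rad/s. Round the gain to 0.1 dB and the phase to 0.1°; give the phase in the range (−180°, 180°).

-53.4 dB, -64.6°

At ω = 2102 rad/s:
pole (1 + j2102·0.001) = 1 + j2.102 → |·| ≈ 2.3277, ∠ ≈ 64.56°
|G| = 0.005 · 1 / (2.3277) ≈ 0.002148
Gain = 20 log₁₀(0.002148) ≈ -53.36 dB
∠G = (0°) − (64.56°) = -64.56°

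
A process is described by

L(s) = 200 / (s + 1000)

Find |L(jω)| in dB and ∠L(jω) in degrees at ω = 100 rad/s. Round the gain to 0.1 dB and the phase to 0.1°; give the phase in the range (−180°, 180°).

At s = jω = j100:
pole (s+1000): 1000 + j100 → |·| = √(1000²+100²) = √1010000 ≈ 1005, ∠ = arctan(100/1000) ≈ 5.71°
|L| = 200 / 1005 ≈ 0.199
Gain = 20 log₁₀(0.199) ≈ -14.02 dB
∠L = 0.00° − 5.71° = -5.71°

-14.0 dB, -5.7°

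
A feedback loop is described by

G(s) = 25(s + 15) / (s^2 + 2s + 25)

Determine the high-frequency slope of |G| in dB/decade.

Each pole contributes −20 dB/decade at high frequency; each zero contributes +20 dB/decade.
Net: 1 zero(s) − 2 pole(s) → -20 dB/decade.

-20 dB/decade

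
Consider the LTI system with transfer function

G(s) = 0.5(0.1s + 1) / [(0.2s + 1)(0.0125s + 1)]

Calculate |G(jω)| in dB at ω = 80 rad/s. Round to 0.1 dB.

-15.0 dB

At ω = 80 rad/s:
zero (1 + j80·0.1) = 1 + j8 → |·| ≈ 8.0623, ∠ ≈ 82.87°
pole (1 + j80·0.2) = 1 + j16 → |·| ≈ 16.031, ∠ ≈ 86.42°
pole (1 + j80·0.0125) = 1 + j1 → |·| ≈ 1.4142, ∠ ≈ 45.00°
|G| = 0.5 · 8.0623 / (16.031 · 1.4142) ≈ 0.17781
Gain = 20 log₁₀(0.17781) ≈ -15.00 dB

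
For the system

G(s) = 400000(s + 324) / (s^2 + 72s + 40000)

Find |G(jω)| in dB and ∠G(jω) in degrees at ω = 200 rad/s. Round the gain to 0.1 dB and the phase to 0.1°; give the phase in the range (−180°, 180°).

At s = jω = j200:
zero (s+324): 324 + j200 → |·| = √(324²+200²) = √144976 ≈ 380.76, ∠ = arctan(200/324) ≈ 31.69°
quadratic: (j200)² + 72·j200 + 40000 = 0 + j14400 → |·| ≈ 14400, ∠ ≈ 90.00°
|G| = 400000 · 380.76 / 14400 ≈ 10577
Gain = 20 log₁₀(10577) ≈ 80.49 dB
∠G = 31.69° − 90.00° = -58.31°

80.5 dB, -58.3°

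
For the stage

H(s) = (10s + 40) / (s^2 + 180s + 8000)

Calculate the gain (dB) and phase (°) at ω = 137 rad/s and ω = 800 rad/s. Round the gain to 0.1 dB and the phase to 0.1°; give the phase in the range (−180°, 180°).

ω = 137: -25.9 dB, -25.3°; ω = 800: -38.2 dB, -77.5°

Substitute s = j137:
Numerator: 10(j137) + 40 = 40 + j1370
Denominator: (j137)^2 + 180(j137) + 8000 = -10769 + j24660
|N| = √(40² + 1370²) ≈ 1370.6, ∠N ≈ 88.33°
|D| = √(10769² + 24660²) ≈ 26909, ∠D ≈ 113.59°
|H| = 1370.6 / 26909 ≈ 0.050935
Gain = 20 log₁₀(0.050935) ≈ -25.86 dB
∠H = 88.33° − 113.59° = -25.26°

Substitute s = j800:
Numerator: 10(j800) + 40 = 40 + j8000
Denominator: (j800)^2 + 180(j800) + 8000 = -632000 + j144000
|N| = √(40² + 8000²) ≈ 8000.1, ∠N ≈ 89.71°
|D| = √(632000² + 144000²) ≈ 6.482e+05, ∠D ≈ 167.16°
|H| = 8000.1 / 6.482e+05 ≈ 0.012342
Gain = 20 log₁₀(0.012342) ≈ -38.17 dB
∠H = 89.71° − 167.16° = -77.45°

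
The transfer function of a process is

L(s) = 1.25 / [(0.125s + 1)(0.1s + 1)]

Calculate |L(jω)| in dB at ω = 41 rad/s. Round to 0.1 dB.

-24.9 dB

At ω = 41 rad/s:
pole (1 + j41·0.125) = 1 + j5.125 → |·| ≈ 5.2216, ∠ ≈ 78.96°
pole (1 + j41·0.1) = 1 + j4.1 → |·| ≈ 4.2202, ∠ ≈ 76.29°
|L| = 1.25 · 1 / (5.2216 · 4.2202) ≈ 0.056725
Gain = 20 log₁₀(0.056725) ≈ -24.92 dB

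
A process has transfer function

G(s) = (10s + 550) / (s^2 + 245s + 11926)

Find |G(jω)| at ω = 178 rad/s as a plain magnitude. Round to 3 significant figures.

Substitute s = j178:
Numerator: 10(j178) + 550 = 550 + j1780
Denominator: (j178)^2 + 245(j178) + 11926 = -19758 + j43610
|N| = √(550² + 1780²) ≈ 1863, ∠N ≈ 72.83°
|D| = √(19758² + 43610²) ≈ 47877, ∠D ≈ 114.37°
|G| = 1863 / 47877 ≈ 0.038912

0.0389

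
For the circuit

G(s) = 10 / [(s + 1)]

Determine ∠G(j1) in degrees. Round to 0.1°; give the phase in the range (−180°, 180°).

At ω = 1 rad/s:
pole (1 + j1·1) = 1 + j1 → |·| ≈ 1.4142, ∠ ≈ 45.00°
∠G = (0°) − (45.00°) = -45.00°

-45.0°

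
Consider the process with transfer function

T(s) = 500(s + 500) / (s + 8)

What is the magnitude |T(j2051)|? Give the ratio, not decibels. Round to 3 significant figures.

At s = jω = j2051:
zero (s+500): 500 + j2051 → |·| = √(500²+2051²) = √4456601 ≈ 2111.1, ∠ = arctan(2051/500) ≈ 76.30°
pole (s+8): 8 + j2051 → |·| = √(8²+2051²) = √4206665 ≈ 2051, ∠ = arctan(2051/8) ≈ 89.78°
|T| = 500 · 2111.1 / 2051 ≈ 514.65

515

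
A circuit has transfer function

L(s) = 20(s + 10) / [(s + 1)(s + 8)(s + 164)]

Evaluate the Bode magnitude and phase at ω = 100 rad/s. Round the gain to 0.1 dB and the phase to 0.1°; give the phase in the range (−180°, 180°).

-59.6 dB, -121.9°

At s = jω = j100:
zero (s+10): 10 + j100 → |·| = √(10²+100²) = √10100 ≈ 100.5, ∠ = arctan(100/10) ≈ 84.29°
pole (s+1): 1 + j100 → |·| = √(1²+100²) = √10001 ≈ 100, ∠ = arctan(100/1) ≈ 89.43°
pole (s+8): 8 + j100 → |·| = √(8²+100²) = √10064 ≈ 100.32, ∠ = arctan(100/8) ≈ 85.43°
pole (s+164): 164 + j100 → |·| = √(164²+100²) = √36896 ≈ 192.08, ∠ = arctan(100/164) ≈ 31.37°
|L| = 20 · 100.5 / 1.9269e+06 ≈ 0.0010431
Gain = 20 log₁₀(0.0010431) ≈ -59.63 dB
∠L = 84.29° − 206.23° = -121.94°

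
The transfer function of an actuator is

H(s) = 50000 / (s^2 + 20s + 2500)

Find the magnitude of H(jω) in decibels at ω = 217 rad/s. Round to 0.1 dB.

At s = jω = j217:
quadratic: (j217)² + 20·j217 + 2500 = -44589 + j4340 → |·| ≈ 44800, ∠ ≈ 174.44°
|H| = 50000 / 44800 ≈ 1.1161
Gain = 20 log₁₀(1.1161) ≈ 0.95 dB

1.0 dB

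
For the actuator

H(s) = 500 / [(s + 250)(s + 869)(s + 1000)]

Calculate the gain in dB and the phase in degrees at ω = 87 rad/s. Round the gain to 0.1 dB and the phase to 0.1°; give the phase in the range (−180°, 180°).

-113.3 dB, -29.9°

At s = jω = j87:
pole (s+250): 250 + j87 → |·| = √(250²+87²) = √70069 ≈ 264.71, ∠ = arctan(87/250) ≈ 19.19°
pole (s+869): 869 + j87 → |·| = √(869²+87²) = √762730 ≈ 873.34, ∠ = arctan(87/869) ≈ 5.72°
pole (s+1000): 1000 + j87 → |·| = √(1000²+87²) = √1007569 ≈ 1003.8, ∠ = arctan(87/1000) ≈ 4.97°
|H| = 500 / 2.3206e+08 ≈ 2.1546e-06
Gain = 20 log₁₀(2.1546e-06) ≈ -113.33 dB
∠H = 0.00° − 29.88° = -29.88°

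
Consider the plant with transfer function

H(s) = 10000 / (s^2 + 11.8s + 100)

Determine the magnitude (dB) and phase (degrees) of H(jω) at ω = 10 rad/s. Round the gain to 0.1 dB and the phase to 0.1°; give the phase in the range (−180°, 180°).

At s = jω = j10:
quadratic: (j10)² + 11.8·j10 + 100 = 0 + j118 → |·| ≈ 118, ∠ ≈ 90.00°
|H| = 10000 / 118 ≈ 84.746
Gain = 20 log₁₀(84.746) ≈ 38.56 dB
∠H = 0.00° − 90.00° = -90.00°

38.6 dB, -90.0°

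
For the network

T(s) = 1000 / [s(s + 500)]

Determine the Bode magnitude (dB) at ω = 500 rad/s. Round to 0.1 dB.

-51.0 dB

At s = jω = j500:
pole (s+500): 500 + j500 → |·| = √(500²+500²) = √500000 ≈ 707.11, ∠ = arctan(500/500) ≈ 45.00°
pole at origin: |s| = 500, ∠ = 90.00° (in denominator)
|T| = 1000 / 3.5356e+05 ≈ 0.0028284
Gain = 20 log₁₀(0.0028284) ≈ -50.97 dB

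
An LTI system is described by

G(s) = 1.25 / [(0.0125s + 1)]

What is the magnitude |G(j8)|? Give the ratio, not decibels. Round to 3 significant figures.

1.24

At ω = 8 rad/s:
pole (1 + j8·0.0125) = 1 + j0.1 → |·| ≈ 1.005, ∠ ≈ 5.71°
|G| = 1.25 · 1 / (1.005) ≈ 1.2438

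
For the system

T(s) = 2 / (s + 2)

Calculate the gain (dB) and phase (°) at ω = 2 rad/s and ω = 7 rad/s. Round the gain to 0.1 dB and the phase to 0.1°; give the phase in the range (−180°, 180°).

At s = jω = j2:
pole (s+2): 2 + j2 → |·| = √(2²+2²) = √8 ≈ 2.8284, ∠ = arctan(2/2) ≈ 45.00°
|T| = 2 / 2.8284 ≈ 0.70711
Gain = 20 log₁₀(0.70711) ≈ -3.01 dB
∠T = 0.00° − 45.00° = -45.00°

At s = jω = j7:
pole (s+2): 2 + j7 → |·| = √(2²+7²) = √53 ≈ 7.2801, ∠ = arctan(7/2) ≈ 74.05°
|T| = 2 / 7.2801 ≈ 0.27472
Gain = 20 log₁₀(0.27472) ≈ -11.22 dB
∠T = 0.00° − 74.05° = -74.05°

ω = 2: -3.0 dB, -45.0°; ω = 7: -11.2 dB, -74.1°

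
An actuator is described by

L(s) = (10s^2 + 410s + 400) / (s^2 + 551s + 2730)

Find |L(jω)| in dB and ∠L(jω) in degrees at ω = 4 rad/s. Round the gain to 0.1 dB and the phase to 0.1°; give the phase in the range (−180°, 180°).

-6.5 dB, 42.6°

Substitute s = j4:
Numerator: 10(j4)^2 + 410(j4) + 400 = 240 + j1640
Denominator: (j4)^2 + 551(j4) + 2730 = 2714 + j2204
|N| = √(240² + 1640²) ≈ 1657.5, ∠N ≈ 81.67°
|D| = √(2714² + 2204²) ≈ 3496.2, ∠D ≈ 39.08°
|L| = 1657.5 / 3496.2 ≈ 0.47409
Gain = 20 log₁₀(0.47409) ≈ -6.48 dB
∠L = 81.67° − 39.08° = 42.59°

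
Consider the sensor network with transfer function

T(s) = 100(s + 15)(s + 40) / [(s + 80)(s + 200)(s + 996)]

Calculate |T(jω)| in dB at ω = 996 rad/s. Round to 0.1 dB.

-23.2 dB

At s = jω = j996:
zero (s+15): 15 + j996 → |·| = √(15²+996²) = √992241 ≈ 996.11, ∠ = arctan(996/15) ≈ 89.14°
zero (s+40): 40 + j996 → |·| = √(40²+996²) = √993616 ≈ 996.8, ∠ = arctan(996/40) ≈ 87.70°
pole (s+80): 80 + j996 → |·| = √(80²+996²) = √998416 ≈ 999.21, ∠ = arctan(996/80) ≈ 85.41°
pole (s+200): 200 + j996 → |·| = √(200²+996²) = √1032016 ≈ 1015.9, ∠ = arctan(996/200) ≈ 78.65°
pole (s+996): 996 + j996 → |·| = √(996²+996²) = √1984032 ≈ 1408.6, ∠ = arctan(996/996) ≈ 45.00°
|T| = 100 · 9.9292e+05 / 1.4299e+09 ≈ 0.06944
Gain = 20 log₁₀(0.06944) ≈ -23.17 dB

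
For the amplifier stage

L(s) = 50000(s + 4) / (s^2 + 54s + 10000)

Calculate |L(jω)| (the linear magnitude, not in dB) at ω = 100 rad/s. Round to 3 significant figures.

927

At s = jω = j100:
zero (s+4): 4 + j100 → |·| = √(4²+100²) = √10016 ≈ 100.08, ∠ = arctan(100/4) ≈ 87.71°
quadratic: (j100)² + 54·j100 + 10000 = 0 + j5400 → |·| ≈ 5400, ∠ ≈ 90.00°
|L| = 50000 · 100.08 / 5400 ≈ 926.67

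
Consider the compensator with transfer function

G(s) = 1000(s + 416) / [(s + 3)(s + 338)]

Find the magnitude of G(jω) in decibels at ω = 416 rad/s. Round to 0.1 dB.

At s = jω = j416:
zero (s+416): 416 + j416 → |·| = √(416²+416²) = √346112 ≈ 588.31, ∠ = arctan(416/416) ≈ 45.00°
pole (s+3): 3 + j416 → |·| = √(3²+416²) = √173065 ≈ 416.01, ∠ = arctan(416/3) ≈ 89.59°
pole (s+338): 338 + j416 → |·| = √(338²+416²) = √287300 ≈ 536, ∠ = arctan(416/338) ≈ 50.91°
|G| = 1000 · 588.31 / 2.2298e+05 ≈ 2.6384
Gain = 20 log₁₀(2.6384) ≈ 8.43 dB

8.4 dB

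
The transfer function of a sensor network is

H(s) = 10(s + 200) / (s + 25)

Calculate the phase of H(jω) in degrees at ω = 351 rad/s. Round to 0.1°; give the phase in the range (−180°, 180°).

-25.6°

At s = jω = j351:
zero (s+200): 200 + j351 → |·| = √(200²+351²) = √163201 ≈ 403.98, ∠ = arctan(351/200) ≈ 60.33°
pole (s+25): 25 + j351 → |·| = √(25²+351²) = √123826 ≈ 351.89, ∠ = arctan(351/25) ≈ 85.93°
∠H = 60.33° − 85.93° = -25.60°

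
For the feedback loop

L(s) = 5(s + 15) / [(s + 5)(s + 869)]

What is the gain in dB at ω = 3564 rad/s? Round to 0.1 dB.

At s = jω = j3564:
zero (s+15): 15 + j3564 → |·| = √(15²+3564²) = √12702321 ≈ 3564, ∠ = arctan(3564/15) ≈ 89.76°
pole (s+5): 5 + j3564 → |·| = √(5²+3564²) = √12702121 ≈ 3564, ∠ = arctan(3564/5) ≈ 89.92°
pole (s+869): 869 + j3564 → |·| = √(869²+3564²) = √13457257 ≈ 3668.4, ∠ = arctan(3564/869) ≈ 76.30°
|L| = 5 · 3564 / 1.3074e+07 ≈ 0.001363
Gain = 20 log₁₀(0.001363) ≈ -57.31 dB

-57.3 dB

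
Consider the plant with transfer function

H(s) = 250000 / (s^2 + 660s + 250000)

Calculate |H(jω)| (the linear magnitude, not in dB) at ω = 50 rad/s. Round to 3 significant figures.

At s = jω = j50:
quadratic: (j50)² + 660·j50 + 250000 = 247500 + j33000 → |·| ≈ 2.4969e+05, ∠ ≈ 7.59°
|H| = 250000 / 2.4969e+05 ≈ 1.0012

1.00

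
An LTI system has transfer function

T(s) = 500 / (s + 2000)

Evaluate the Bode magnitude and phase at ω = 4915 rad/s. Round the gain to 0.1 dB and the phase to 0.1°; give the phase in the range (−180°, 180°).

At s = jω = j4915:
pole (s+2000): 2000 + j4915 → |·| = √(2000²+4915²) = √28157225 ≈ 5306.3, ∠ = arctan(4915/2000) ≈ 67.86°
|T| = 500 / 5306.3 ≈ 0.094228
Gain = 20 log₁₀(0.094228) ≈ -20.52 dB
∠T = 0.00° − 67.86° = -67.86°

-20.5 dB, -67.9°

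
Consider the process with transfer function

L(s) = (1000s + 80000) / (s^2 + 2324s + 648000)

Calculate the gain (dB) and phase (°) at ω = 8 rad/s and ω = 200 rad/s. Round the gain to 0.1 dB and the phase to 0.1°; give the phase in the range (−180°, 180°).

Substitute s = j8:
Numerator: 1000(j8) + 80000 = 80000 + j8000
Denominator: (j8)^2 + 2324(j8) + 648000 = 647936 + j18592
|N| = √(80000² + 8000²) ≈ 80399, ∠N ≈ 5.71°
|D| = √(647936² + 18592²) ≈ 6.482e+05, ∠D ≈ 1.64°
|L| = 80399 / 6.482e+05 ≈ 0.12403
Gain = 20 log₁₀(0.12403) ≈ -18.13 dB
∠L = 5.71° − 1.64° = 4.07°

Substitute s = j200:
Numerator: 1000(j200) + 80000 = 80000 + j200000
Denominator: (j200)^2 + 2324(j200) + 648000 = 608000 + j464800
|N| = √(80000² + 200000²) ≈ 2.1541e+05, ∠N ≈ 68.20°
|D| = √(608000² + 464800²) ≈ 7.6531e+05, ∠D ≈ 37.40°
|L| = 2.1541e+05 / 7.6531e+05 ≈ 0.28147
Gain = 20 log₁₀(0.28147) ≈ -11.01 dB
∠L = 68.20° − 37.40° = 30.80°

ω = 8: -18.1 dB, 4.1°; ω = 200: -11.0 dB, 30.8°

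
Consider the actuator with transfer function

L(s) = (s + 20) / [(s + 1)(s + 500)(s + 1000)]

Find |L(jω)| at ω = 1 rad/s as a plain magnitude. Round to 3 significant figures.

2.83e-05

At s = jω = j1:
zero (s+20): 20 + j1 → |·| = √(20²+1²) = √401 ≈ 20.025, ∠ = arctan(1/20) ≈ 2.86°
pole (s+1): 1 + j1 → |·| = √(1²+1²) = √2 ≈ 1.4142, ∠ = arctan(1/1) ≈ 45.00°
pole (s+500): 500 + j1 → |·| = √(500²+1²) = √250001 ≈ 500, ∠ = arctan(1/500) ≈ 0.11°
pole (s+1000): 1000 + j1 → |·| = √(1000²+1²) = √1000001 ≈ 1000, ∠ = arctan(1/1000) ≈ 0.06°
|L| = 1 · 20.025 / 7.071e+05 ≈ 2.832e-05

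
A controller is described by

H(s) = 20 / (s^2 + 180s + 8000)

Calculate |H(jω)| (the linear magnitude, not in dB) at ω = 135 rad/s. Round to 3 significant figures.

Substitute s = j135:
Numerator: 20 = 20 + j0
Denominator: (j135)^2 + 180(j135) + 8000 = -10225 + j24300
|N| = √(20² + 0²) ≈ 20, ∠N ≈ 0.00°
|D| = √(10225² + 24300²) ≈ 26364, ∠D ≈ 112.82°
|H| = 20 / 26364 ≈ 0.00075861

0.000759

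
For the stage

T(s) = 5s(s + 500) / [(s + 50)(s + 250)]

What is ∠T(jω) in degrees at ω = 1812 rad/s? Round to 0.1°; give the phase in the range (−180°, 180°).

At s = jω = j1812:
zero (s+500): 500 + j1812 → |·| = √(500²+1812²) = √3533344 ≈ 1879.7, ∠ = arctan(1812/500) ≈ 74.57°
zero at origin: s = j1812 → |·| = 1812, ∠ = 90.00°
pole (s+50): 50 + j1812 → |·| = √(50²+1812²) = √3285844 ≈ 1812.7, ∠ = arctan(1812/50) ≈ 88.42°
pole (s+250): 250 + j1812 → |·| = √(250²+1812²) = √3345844 ≈ 1829.2, ∠ = arctan(1812/250) ≈ 82.14°
∠T = 164.57° − 170.56° = -5.99°

-6.0°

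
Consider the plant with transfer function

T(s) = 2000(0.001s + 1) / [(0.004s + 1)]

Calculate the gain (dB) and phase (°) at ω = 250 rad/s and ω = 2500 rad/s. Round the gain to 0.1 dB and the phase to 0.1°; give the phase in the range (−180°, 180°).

At ω = 250 rad/s:
zero (1 + j250·0.001) = 1 + j0.25 → |·| ≈ 1.0308, ∠ ≈ 14.04°
pole (1 + j250·0.004) = 1 + j1 → |·| ≈ 1.4142, ∠ ≈ 45.00°
|T| = 2000 · 1.0308 / (1.4142) ≈ 1457.8
Gain = 20 log₁₀(1457.8) ≈ 63.27 dB
∠T = (14.04°) − (45.00°) = -30.96°

At ω = 2500 rad/s:
zero (1 + j2500·0.001) = 1 + j2.5 → |·| ≈ 2.6926, ∠ ≈ 68.20°
pole (1 + j2500·0.004) = 1 + j10 → |·| ≈ 10.05, ∠ ≈ 84.29°
|T| = 2000 · 2.6926 / (10.05) ≈ 535.84
Gain = 20 log₁₀(535.84) ≈ 54.58 dB
∠T = (68.20°) − (84.29°) = -16.09°

ω = 250: 63.3 dB, -31.0°; ω = 2500: 54.6 dB, -16.1°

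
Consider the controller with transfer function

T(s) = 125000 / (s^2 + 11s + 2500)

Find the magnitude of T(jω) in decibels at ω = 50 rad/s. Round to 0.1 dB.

At s = jω = j50:
quadratic: (j50)² + 11·j50 + 2500 = 0 + j550 → |·| ≈ 550, ∠ ≈ 90.00°
|T| = 125000 / 550 ≈ 227.27
Gain = 20 log₁₀(227.27) ≈ 47.13 dB

47.1 dB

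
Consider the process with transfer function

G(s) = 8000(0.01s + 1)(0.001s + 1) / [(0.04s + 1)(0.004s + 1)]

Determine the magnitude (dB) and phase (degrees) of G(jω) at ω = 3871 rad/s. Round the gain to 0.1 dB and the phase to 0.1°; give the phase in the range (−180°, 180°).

54.2 dB, -11.9°

At ω = 3871 rad/s:
zero (1 + j3871·0.01) = 1 + j38.71 → |·| ≈ 38.723, ∠ ≈ 88.52°
zero (1 + j3871·0.001) = 1 + j3.871 → |·| ≈ 3.9981, ∠ ≈ 75.52°
pole (1 + j3871·0.04) = 1 + j154.84 → |·| ≈ 154.84, ∠ ≈ 89.63°
pole (1 + j3871·0.004) = 1 + j15.484 → |·| ≈ 15.516, ∠ ≈ 86.30°
|G| = 8000 · 38.723 · 3.9981 / (154.84 · 15.516) ≈ 515.52
Gain = 20 log₁₀(515.52) ≈ 54.24 dB
∠G = (88.52° + 75.52°) − (89.63° + 86.30°) = -11.89°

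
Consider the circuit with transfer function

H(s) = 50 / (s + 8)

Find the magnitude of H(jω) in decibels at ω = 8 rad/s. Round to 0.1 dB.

At s = jω = j8:
pole (s+8): 8 + j8 → |·| = √(8²+8²) = √128 ≈ 11.314, ∠ = arctan(8/8) ≈ 45.00°
|H| = 50 / 11.314 ≈ 4.4193
Gain = 20 log₁₀(4.4193) ≈ 12.91 dB

12.9 dB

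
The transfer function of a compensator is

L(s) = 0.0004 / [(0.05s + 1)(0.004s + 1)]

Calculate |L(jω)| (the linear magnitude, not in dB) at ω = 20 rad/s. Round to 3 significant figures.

0.000282

At ω = 20 rad/s:
pole (1 + j20·0.05) = 1 + j1 → |·| ≈ 1.4142, ∠ ≈ 45.00°
pole (1 + j20·0.004) = 1 + j0.08 → |·| ≈ 1.0032, ∠ ≈ 4.57°
|L| = 0.0004 · 1 / (1.4142 · 1.0032) ≈ 0.00028194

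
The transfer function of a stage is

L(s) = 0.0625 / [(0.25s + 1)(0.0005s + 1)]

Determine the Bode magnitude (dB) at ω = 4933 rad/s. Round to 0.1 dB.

At ω = 4933 rad/s:
pole (1 + j4933·0.25) = 1 + j1233.25 → |·| ≈ 1233.3, ∠ ≈ 89.95°
pole (1 + j4933·0.0005) = 1 + j2.4665 → |·| ≈ 2.6615, ∠ ≈ 67.93°
|L| = 0.0625 · 1 / (1233.3 · 2.6615) ≈ 1.9041e-05
Gain = 20 log₁₀(1.9041e-05) ≈ -94.41 dB

-94.4 dB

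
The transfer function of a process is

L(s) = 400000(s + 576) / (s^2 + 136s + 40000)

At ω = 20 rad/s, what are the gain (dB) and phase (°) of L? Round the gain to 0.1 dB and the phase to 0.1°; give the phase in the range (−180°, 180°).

75.3 dB, -1.9°

At s = jω = j20:
zero (s+576): 576 + j20 → |·| = √(576²+20²) = √332176 ≈ 576.35, ∠ = arctan(20/576) ≈ 1.99°
quadratic: (j20)² + 136·j20 + 40000 = 39600 + j2720 → |·| ≈ 39693, ∠ ≈ 3.93°
|L| = 400000 · 576.35 / 39693 ≈ 5808.1
Gain = 20 log₁₀(5808.1) ≈ 75.28 dB
∠L = 1.99° − 3.93° = -1.94°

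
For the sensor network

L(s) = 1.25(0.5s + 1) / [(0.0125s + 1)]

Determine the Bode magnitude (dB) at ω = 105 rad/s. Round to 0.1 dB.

32.0 dB

At ω = 105 rad/s:
zero (1 + j105·0.5) = 1 + j52.5 → |·| ≈ 52.51, ∠ ≈ 88.91°
pole (1 + j105·0.0125) = 1 + j1.3125 → |·| ≈ 1.65, ∠ ≈ 52.70°
|L| = 1.25 · 52.51 / (1.65) ≈ 39.78
Gain = 20 log₁₀(39.78) ≈ 31.99 dB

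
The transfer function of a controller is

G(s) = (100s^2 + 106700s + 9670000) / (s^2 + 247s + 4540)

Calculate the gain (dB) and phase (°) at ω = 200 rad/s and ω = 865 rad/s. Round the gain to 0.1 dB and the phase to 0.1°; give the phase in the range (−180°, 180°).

ω = 200: 51.2 dB, -50.6°; ω = 865: 43.3 dB, -38.8°

Substitute s = j200:
Numerator: 100(j200)^2 + 106700(j200) + 9670000 = 5670000 + j21340000
Denominator: (j200)^2 + 247(j200) + 4540 = -35460 + j49400
|N| = √(5670000² + 21340000²) ≈ 2.208e+07, ∠N ≈ 75.12°
|D| = √(35460² + 49400²) ≈ 60809, ∠D ≈ 125.67°
|G| = 2.208e+07 / 60809 ≈ 363.1
Gain = 20 log₁₀(363.1) ≈ 51.20 dB
∠G = 75.12° − 125.67° = -50.55°

Substitute s = j865:
Numerator: 100(j865)^2 + 106700(j865) + 9670000 = -65152500 + j92295500
Denominator: (j865)^2 + 247(j865) + 4540 = -743685 + j213655
|N| = √(65152500² + 92295500²) ≈ 1.1297e+08, ∠N ≈ 125.22°
|D| = √(743685² + 213655²) ≈ 7.7377e+05, ∠D ≈ 163.97°
|G| = 1.1297e+08 / 7.7377e+05 ≈ 146
Gain = 20 log₁₀(146) ≈ 43.29 dB
∠G = 125.22° − 163.97° = -38.75°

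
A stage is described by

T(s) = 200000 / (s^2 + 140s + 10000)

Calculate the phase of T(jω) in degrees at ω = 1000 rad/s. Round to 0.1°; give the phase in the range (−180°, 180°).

At s = jω = j1000:
quadratic: (j1000)² + 140·j1000 + 10000 = -990000 + j140000 → |·| ≈ 9.9985e+05, ∠ ≈ 171.95°
∠T = 0.00° − 171.95° = -171.95°

-172.0°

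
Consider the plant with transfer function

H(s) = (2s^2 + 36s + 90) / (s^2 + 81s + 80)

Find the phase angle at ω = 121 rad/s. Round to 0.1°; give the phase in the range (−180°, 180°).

Substitute s = j121:
Numerator: 2(j121)^2 + 36(j121) + 90 = -29192 + j4356
Denominator: (j121)^2 + 81(j121) + 80 = -14561 + j9801
|N| = √(29192² + 4356²) ≈ 29515, ∠N ≈ 171.51°
|D| = √(14561² + 9801²) ≈ 17552, ∠D ≈ 146.06°
∠H = 171.51° − 146.06° = 25.45°

25.5°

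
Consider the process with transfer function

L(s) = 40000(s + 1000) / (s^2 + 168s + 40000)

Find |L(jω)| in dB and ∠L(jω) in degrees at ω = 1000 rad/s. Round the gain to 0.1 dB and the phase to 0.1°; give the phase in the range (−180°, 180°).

At s = jω = j1000:
zero (s+1000): 1000 + j1000 → |·| = √(1000²+1000²) = √2000000 ≈ 1414.2, ∠ = arctan(1000/1000) ≈ 45.00°
quadratic: (j1000)² + 168·j1000 + 40000 = -960000 + j168000 → |·| ≈ 9.7459e+05, ∠ ≈ 170.07°
|L| = 40000 · 1414.2 / 9.7459e+05 ≈ 58.043
Gain = 20 log₁₀(58.043) ≈ 35.27 dB
∠L = 45.00° − 170.07° = -125.07°

35.3 dB, -125.1°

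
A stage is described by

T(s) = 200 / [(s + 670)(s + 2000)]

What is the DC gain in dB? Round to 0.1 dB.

-76.5 dB

T(0) = 200 / (670·2000) ≈ 0.00014925
20 log₁₀(0.00014925) ≈ -76.52 dB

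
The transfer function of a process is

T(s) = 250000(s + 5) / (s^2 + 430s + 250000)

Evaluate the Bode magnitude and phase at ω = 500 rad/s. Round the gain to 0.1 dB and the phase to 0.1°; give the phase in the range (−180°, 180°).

55.3 dB, -0.6°

At s = jω = j500:
zero (s+5): 5 + j500 → |·| = √(5²+500²) = √250025 ≈ 500.02, ∠ = arctan(500/5) ≈ 89.43°
quadratic: (j500)² + 430·j500 + 250000 = 0 + j215000 → |·| ≈ 2.15e+05, ∠ ≈ 90.00°
|T| = 250000 · 500.02 / 2.15e+05 ≈ 581.42
Gain = 20 log₁₀(581.42) ≈ 55.29 dB
∠T = 89.43° − 90.00° = -0.57°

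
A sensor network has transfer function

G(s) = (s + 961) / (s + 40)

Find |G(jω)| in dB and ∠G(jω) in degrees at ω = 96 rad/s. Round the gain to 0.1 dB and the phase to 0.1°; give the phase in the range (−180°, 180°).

Substitute s = j96:
Numerator: (j96) + 961 = 961 + j96
Denominator: (j96) + 40 = 40 + j96
|N| = √(961² + 96²) ≈ 965.78, ∠N ≈ 5.70°
|D| = √(40² + 96²) ≈ 104, ∠D ≈ 67.38°
|G| = 965.78 / 104 ≈ 9.2863
Gain = 20 log₁₀(9.2863) ≈ 19.36 dB
∠G = 5.70° − 67.38° = -61.68°

19.4 dB, -61.7°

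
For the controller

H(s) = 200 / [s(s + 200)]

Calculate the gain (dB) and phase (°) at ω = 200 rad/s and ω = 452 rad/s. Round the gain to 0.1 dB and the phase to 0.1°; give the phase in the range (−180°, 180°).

At s = jω = j200:
pole (s+200): 200 + j200 → |·| = √(200²+200²) = √80000 ≈ 282.84, ∠ = arctan(200/200) ≈ 45.00°
pole at origin: |s| = 200, ∠ = 90.00° (in denominator)
|H| = 200 / 56568 ≈ 0.0035356
Gain = 20 log₁₀(0.0035356) ≈ -49.03 dB
∠H = 0.00° − 135.00° = -135.00°

At s = jω = j452:
pole (s+200): 200 + j452 → |·| = √(200²+452²) = √244304 ≈ 494.27, ∠ = arctan(452/200) ≈ 66.13°
pole at origin: |s| = 452, ∠ = 90.00° (in denominator)
|H| = 200 / 2.2341e+05 ≈ 0.00089522
Gain = 20 log₁₀(0.00089522) ≈ -60.96 dB
∠H = 0.00° − 156.13° = -156.13°

ω = 200: -49.0 dB, -135.0°; ω = 452: -61.0 dB, -156.1°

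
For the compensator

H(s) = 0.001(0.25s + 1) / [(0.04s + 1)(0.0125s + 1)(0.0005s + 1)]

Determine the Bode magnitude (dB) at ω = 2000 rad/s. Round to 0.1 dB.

-75.1 dB

At ω = 2000 rad/s:
zero (1 + j2000·0.25) = 1 + j500 → |·| ≈ 500, ∠ ≈ 89.89°
pole (1 + j2000·0.04) = 1 + j80 → |·| ≈ 80.006, ∠ ≈ 89.28°
pole (1 + j2000·0.0125) = 1 + j25 → |·| ≈ 25.02, ∠ ≈ 87.71°
pole (1 + j2000·0.0005) = 1 + j1 → |·| ≈ 1.4142, ∠ ≈ 45.00°
|H| = 0.001 · 500 / (80.006 · 25.02 · 1.4142) ≈ 0.00017662
Gain = 20 log₁₀(0.00017662) ≈ -75.06 dB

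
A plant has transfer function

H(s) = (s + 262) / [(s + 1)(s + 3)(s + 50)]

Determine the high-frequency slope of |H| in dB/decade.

Each pole contributes −20 dB/decade at high frequency; each zero contributes +20 dB/decade.
Net: 1 zero(s) − 3 pole(s) → -40 dB/decade.

-40 dB/decade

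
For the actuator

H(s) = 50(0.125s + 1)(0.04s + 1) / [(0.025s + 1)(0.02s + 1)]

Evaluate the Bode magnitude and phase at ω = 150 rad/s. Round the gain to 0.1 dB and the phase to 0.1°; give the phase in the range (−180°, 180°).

53.4 dB, 20.9°

At ω = 150 rad/s:
zero (1 + j150·0.125) = 1 + j18.75 → |·| ≈ 18.777, ∠ ≈ 86.95°
zero (1 + j150·0.04) = 1 + j6 → |·| ≈ 6.0828, ∠ ≈ 80.54°
pole (1 + j150·0.025) = 1 + j3.75 → |·| ≈ 3.881, ∠ ≈ 75.07°
pole (1 + j150·0.02) = 1 + j3 → |·| ≈ 3.1623, ∠ ≈ 71.57°
|H| = 50 · 18.777 · 6.0828 / (3.881 · 3.1623) ≈ 465.32
Gain = 20 log₁₀(465.32) ≈ 53.36 dB
∠H = (86.95° + 80.54°) − (75.07° + 71.57°) = 20.85°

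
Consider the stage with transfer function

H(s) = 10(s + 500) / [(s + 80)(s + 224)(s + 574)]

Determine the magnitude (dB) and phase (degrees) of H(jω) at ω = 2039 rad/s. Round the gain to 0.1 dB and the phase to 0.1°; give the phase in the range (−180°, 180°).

-112.5 dB, -169.5°

At s = jω = j2039:
zero (s+500): 500 + j2039 → |·| = √(500²+2039²) = √4407521 ≈ 2099.4, ∠ = arctan(2039/500) ≈ 76.22°
pole (s+80): 80 + j2039 → |·| = √(80²+2039²) = √4163921 ≈ 2040.6, ∠ = arctan(2039/80) ≈ 87.75°
pole (s+224): 224 + j2039 → |·| = √(224²+2039²) = √4207697 ≈ 2051.3, ∠ = arctan(2039/224) ≈ 83.73°
pole (s+574): 574 + j2039 → |·| = √(574²+2039²) = √4486997 ≈ 2118.3, ∠ = arctan(2039/574) ≈ 74.28°
|H| = 10 · 2099.4 / 8.867e+09 ≈ 2.3677e-06
Gain = 20 log₁₀(2.3677e-06) ≈ -112.51 dB
∠H = 76.22° − 245.76° = -169.54°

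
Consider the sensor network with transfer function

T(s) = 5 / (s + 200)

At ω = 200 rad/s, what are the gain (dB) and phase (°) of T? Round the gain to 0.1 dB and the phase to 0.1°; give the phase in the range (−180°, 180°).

-35.1 dB, -45.0°

At s = jω = j200:
pole (s+200): 200 + j200 → |·| = √(200²+200²) = √80000 ≈ 282.84, ∠ = arctan(200/200) ≈ 45.00°
|T| = 5 / 282.84 ≈ 0.017678
Gain = 20 log₁₀(0.017678) ≈ -35.05 dB
∠T = 0.00° − 45.00° = -45.00°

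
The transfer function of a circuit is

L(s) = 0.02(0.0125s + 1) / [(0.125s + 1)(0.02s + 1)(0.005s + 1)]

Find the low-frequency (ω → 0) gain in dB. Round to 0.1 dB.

L(0) = 0.02 · 1 / 1 = 0.02
20 log₁₀(0.02) ≈ -33.98 dB

-34.0 dB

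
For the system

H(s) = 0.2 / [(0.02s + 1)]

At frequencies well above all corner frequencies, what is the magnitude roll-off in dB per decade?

Each pole contributes −20 dB/decade at high frequency; each zero contributes +20 dB/decade.
Net: 0 zero(s) − 1 pole(s) → -20 dB/decade.

-20 dB/decade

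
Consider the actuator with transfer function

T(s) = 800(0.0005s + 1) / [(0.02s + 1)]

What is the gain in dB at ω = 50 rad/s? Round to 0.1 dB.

55.1 dB

At ω = 50 rad/s:
zero (1 + j50·0.0005) = 1 + j0.025 → |·| ≈ 1.0003, ∠ ≈ 1.43°
pole (1 + j50·0.02) = 1 + j1 → |·| ≈ 1.4142, ∠ ≈ 45.00°
|T| = 800 · 1.0003 / (1.4142) ≈ 565.86
Gain = 20 log₁₀(565.86) ≈ 55.05 dB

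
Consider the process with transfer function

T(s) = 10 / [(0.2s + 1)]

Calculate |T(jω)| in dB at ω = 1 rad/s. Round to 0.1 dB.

19.8 dB

At ω = 1 rad/s:
pole (1 + j1·0.2) = 1 + j0.2 → |·| ≈ 1.0198, ∠ ≈ 11.31°
|T| = 10 · 1 / (1.0198) ≈ 9.8058
Gain = 20 log₁₀(9.8058) ≈ 19.83 dB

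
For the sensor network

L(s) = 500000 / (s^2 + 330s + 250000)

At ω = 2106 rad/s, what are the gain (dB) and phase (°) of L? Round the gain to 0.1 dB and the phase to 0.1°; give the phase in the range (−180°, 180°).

At s = jω = j2106:
quadratic: (j2106)² + 330·j2106 + 250000 = -4185236 + j694980 → |·| ≈ 4.2425e+06, ∠ ≈ 170.57°
|L| = 500000 / 4.2425e+06 ≈ 0.11786
Gain = 20 log₁₀(0.11786) ≈ -18.57 dB
∠L = 0.00° − 170.57° = -170.57°

-18.6 dB, -170.6°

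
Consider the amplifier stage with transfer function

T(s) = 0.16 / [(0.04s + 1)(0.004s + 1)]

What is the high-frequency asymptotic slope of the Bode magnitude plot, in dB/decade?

-40 dB/decade

Each pole contributes −20 dB/decade at high frequency; each zero contributes +20 dB/decade.
Net: 0 zero(s) − 2 pole(s) → -40 dB/decade.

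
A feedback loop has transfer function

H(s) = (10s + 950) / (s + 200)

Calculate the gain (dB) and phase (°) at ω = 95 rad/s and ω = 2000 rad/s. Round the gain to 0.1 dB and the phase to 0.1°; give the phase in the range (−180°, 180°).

Substitute s = j95:
Numerator: 10(j95) + 950 = 950 + j950
Denominator: (j95) + 200 = 200 + j95
|N| = √(950² + 950²) ≈ 1343.5, ∠N ≈ 45.00°
|D| = √(200² + 95²) ≈ 221.42, ∠D ≈ 25.41°
|H| = 1343.5 / 221.42 ≈ 6.0677
Gain = 20 log₁₀(6.0677) ≈ 15.66 dB
∠H = 45.00° − 25.41° = 19.59°

Substitute s = j2000:
Numerator: 10(j2000) + 950 = 950 + j20000
Denominator: (j2000) + 200 = 200 + j2000
|N| = √(950² + 20000²) ≈ 20023, ∠N ≈ 87.28°
|D| = √(200² + 2000²) ≈ 2010, ∠D ≈ 84.29°
|H| = 20023 / 2010 ≈ 9.9617
Gain = 20 log₁₀(9.9617) ≈ 19.97 dB
∠H = 87.28° − 84.29° = 2.99°

ω = 95: 15.7 dB, 19.6°; ω = 2000: 20.0 dB, 3.0°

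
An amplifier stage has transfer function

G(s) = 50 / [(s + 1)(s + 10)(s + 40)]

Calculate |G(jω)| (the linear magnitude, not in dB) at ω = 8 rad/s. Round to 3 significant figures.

0.0119

At s = jω = j8:
pole (s+1): 1 + j8 → |·| = √(1²+8²) = √65 ≈ 8.0623, ∠ = arctan(8/1) ≈ 82.87°
pole (s+10): 10 + j8 → |·| = √(10²+8²) = √164 ≈ 12.806, ∠ = arctan(8/10) ≈ 38.66°
pole (s+40): 40 + j8 → |·| = √(40²+8²) = √1664 ≈ 40.792, ∠ = arctan(8/40) ≈ 11.31°
|G| = 50 / 4211.6 ≈ 0.011872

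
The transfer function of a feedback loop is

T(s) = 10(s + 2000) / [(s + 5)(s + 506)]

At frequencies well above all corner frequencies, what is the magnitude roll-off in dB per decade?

-20 dB/decade

Each pole contributes −20 dB/decade at high frequency; each zero contributes +20 dB/decade.
Net: 1 zero(s) − 2 pole(s) → -20 dB/decade.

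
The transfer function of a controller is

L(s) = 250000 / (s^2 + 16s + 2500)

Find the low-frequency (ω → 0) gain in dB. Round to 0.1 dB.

40.0 dB

L(0) = 250000 / 2500 = 100
20 log₁₀(100) ≈ 40.00 dB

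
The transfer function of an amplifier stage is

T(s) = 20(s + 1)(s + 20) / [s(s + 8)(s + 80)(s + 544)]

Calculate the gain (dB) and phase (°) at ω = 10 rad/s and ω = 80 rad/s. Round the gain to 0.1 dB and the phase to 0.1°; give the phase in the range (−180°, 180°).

At s = jω = j10:
zero (s+1): 1 + j10 → |·| = √(1²+10²) = √101 ≈ 10.05, ∠ = arctan(10/1) ≈ 84.29°
zero (s+20): 20 + j10 → |·| = √(20²+10²) = √500 ≈ 22.361, ∠ = arctan(10/20) ≈ 26.57°
pole (s+8): 8 + j10 → |·| = √(8²+10²) = √164 ≈ 12.806, ∠ = arctan(10/8) ≈ 51.34°
pole (s+80): 80 + j10 → |·| = √(80²+10²) = √6500 ≈ 80.623, ∠ = arctan(10/80) ≈ 7.13°
pole (s+544): 544 + j10 → |·| = √(544²+10²) = √296036 ≈ 544.09, ∠ = arctan(10/544) ≈ 1.05°
pole at origin: |s| = 10, ∠ = 90.00° (in denominator)
|T| = 20 · 224.73 / 5.6175e+06 ≈ 0.00080011
Gain = 20 log₁₀(0.00080011) ≈ -61.94 dB
∠T = 110.86° − 149.52° = -38.66°

At s = jω = j80:
zero (s+1): 1 + j80 → |·| = √(1²+80²) = √6401 ≈ 80.006, ∠ = arctan(80/1) ≈ 89.28°
zero (s+20): 20 + j80 → |·| = √(20²+80²) = √6800 ≈ 82.462, ∠ = arctan(80/20) ≈ 75.96°
pole (s+8): 8 + j80 → |·| = √(8²+80²) = √6464 ≈ 80.399, ∠ = arctan(80/8) ≈ 84.29°
pole (s+80): 80 + j80 → |·| = √(80²+80²) = √12800 ≈ 113.14, ∠ = arctan(80/80) ≈ 45.00°
pole (s+544): 544 + j80 → |·| = √(544²+80²) = √302336 ≈ 549.85, ∠ = arctan(80/544) ≈ 8.37°
pole at origin: |s| = 80, ∠ = 90.00° (in denominator)
|T| = 20 · 6597.5 / 4.0013e+08 ≈ 0.00032977
Gain = 20 log₁₀(0.00032977) ≈ -69.64 dB
∠T = 165.24° − 227.66° = -62.42°

ω = 10: -61.9 dB, -38.7°; ω = 80: -69.6 dB, -62.4°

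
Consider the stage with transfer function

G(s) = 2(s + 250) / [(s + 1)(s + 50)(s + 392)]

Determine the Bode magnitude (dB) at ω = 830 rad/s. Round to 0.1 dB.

-111.3 dB

At s = jω = j830:
zero (s+250): 250 + j830 → |·| = √(250²+830²) = √751400 ≈ 866.83, ∠ = arctan(830/250) ≈ 73.24°
pole (s+1): 1 + j830 → |·| = √(1²+830²) = √688901 ≈ 830, ∠ = arctan(830/1) ≈ 89.93°
pole (s+50): 50 + j830 → |·| = √(50²+830²) = √691400 ≈ 831.5, ∠ = arctan(830/50) ≈ 86.55°
pole (s+392): 392 + j830 → |·| = √(392²+830²) = √842564 ≈ 917.91, ∠ = arctan(830/392) ≈ 64.72°
|G| = 2 · 866.83 / 6.3349e+08 ≈ 2.7367e-06
Gain = 20 log₁₀(2.7367e-06) ≈ -111.26 dB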